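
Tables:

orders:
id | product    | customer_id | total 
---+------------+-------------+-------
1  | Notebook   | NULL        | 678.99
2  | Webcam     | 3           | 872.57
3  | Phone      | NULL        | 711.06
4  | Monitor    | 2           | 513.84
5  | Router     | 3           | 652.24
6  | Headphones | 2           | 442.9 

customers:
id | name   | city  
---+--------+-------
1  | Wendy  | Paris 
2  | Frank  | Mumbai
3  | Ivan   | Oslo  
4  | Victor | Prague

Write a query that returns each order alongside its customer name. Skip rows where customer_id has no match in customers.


INNER JOIN keeps only orders rows whose customer_id matches an id in customers. Walk through each order:
  - order 1 (Notebook): customer_id=NULL, no match -> dropped
  - order 2 (Webcam): customer_id=3 -> matches Ivan
  - order 3 (Phone): customer_id=NULL, no match -> dropped
  - order 4 (Monitor): customer_id=2 -> matches Frank
  - order 5 (Router): customer_id=3 -> matches Ivan
  - order 6 (Headphones): customer_id=2 -> matches Frank
So 2 of 6 rows are dropped.

SQL:
SELECT a.product, b.name AS customer
FROM orders a
INNER JOIN customers b ON a.customer_id = b.id

Result:
product    | customer
-----------+---------
Webcam     | Ivan    
Monitor    | Frank   
Router     | Ivan    
Headphones | Frank   


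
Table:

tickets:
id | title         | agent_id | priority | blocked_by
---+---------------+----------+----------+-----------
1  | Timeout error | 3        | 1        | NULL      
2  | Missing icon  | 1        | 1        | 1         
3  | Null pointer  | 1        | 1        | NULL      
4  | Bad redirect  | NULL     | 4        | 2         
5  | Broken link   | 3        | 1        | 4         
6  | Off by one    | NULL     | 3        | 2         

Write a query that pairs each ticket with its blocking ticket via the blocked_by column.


This is a self-join: tickets is joined to a second copy of itself, matching each row's blocked_by to another row's id. Use LEFT JOIN so rows with blocked_by=NULL are kept.
  - ticket 1 (Timeout error): blocked_by=NULL -> NULL
  - ticket 2 (Missing icon): blocked_by=1 -> Timeout error
  - ticket 3 (Null pointer): blocked_by=NULL -> NULL
  - ticket 4 (Bad redirect): blocked_by=2 -> Missing icon
  - ticket 5 (Broken link): blocked_by=4 -> Bad redirect
  - ticket 6 (Off by one): blocked_by=2 -> Missing icon

SQL:
SELECT a.title AS item, b.title AS blocked_by
FROM tickets a
LEFT JOIN tickets b ON a.blocked_by = b.id

Result:
item          | blocked_by   
--------------+--------------
Timeout error | NULL         
Missing icon  | Timeout error
Null pointer  | NULL         
Bad redirect  | Missing icon 
Broken link   | Bad redirect 
Off by one    | Missing icon 


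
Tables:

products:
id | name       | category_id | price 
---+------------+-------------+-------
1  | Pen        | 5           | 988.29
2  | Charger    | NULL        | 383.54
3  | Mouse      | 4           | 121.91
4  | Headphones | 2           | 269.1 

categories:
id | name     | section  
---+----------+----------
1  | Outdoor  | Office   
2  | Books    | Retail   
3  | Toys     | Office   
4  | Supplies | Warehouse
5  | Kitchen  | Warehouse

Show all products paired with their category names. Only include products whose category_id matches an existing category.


INNER JOIN keeps only products rows whose category_id matches an id in categories. Walk through each product:
  - product 1 (Pen): category_id=5 -> matches Kitchen
  - product 2 (Charger): category_id=NULL, no match -> dropped
  - product 3 (Mouse): category_id=4 -> matches Supplies
  - product 4 (Headphones): category_id=2 -> matches Books
So 1 of 4 rows is dropped.

SQL:
SELECT a.name, b.name AS category
FROM products a
INNER JOIN categories b ON a.category_id = b.id

Result:
name       | category
-----------+---------
Pen        | Kitchen 
Mouse      | Supplies
Headphones | Books   


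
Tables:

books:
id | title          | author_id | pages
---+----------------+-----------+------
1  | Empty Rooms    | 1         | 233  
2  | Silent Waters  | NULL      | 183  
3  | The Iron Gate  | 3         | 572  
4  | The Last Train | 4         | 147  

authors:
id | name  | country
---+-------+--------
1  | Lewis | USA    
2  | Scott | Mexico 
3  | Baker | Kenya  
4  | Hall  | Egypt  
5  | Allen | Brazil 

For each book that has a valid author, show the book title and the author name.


INNER JOIN keeps only books rows whose author_id matches an id in authors. Walk through each book:
  - book 1 (Empty Rooms): author_id=1 -> matches Lewis
  - book 2 (Silent Waters): author_id=NULL, no match -> dropped
  - book 3 (The Iron Gate): author_id=3 -> matches Baker
  - book 4 (The Last Train): author_id=4 -> matches Hall
So 1 of 4 rows is dropped.

SQL:
SELECT a.title, b.name AS author
FROM books a
INNER JOIN authors b ON a.author_id = b.id

Result:
title          | author
---------------+-------
Empty Rooms    | Lewis 
The Iron Gate  | Baker 
The Last Train | Hall  


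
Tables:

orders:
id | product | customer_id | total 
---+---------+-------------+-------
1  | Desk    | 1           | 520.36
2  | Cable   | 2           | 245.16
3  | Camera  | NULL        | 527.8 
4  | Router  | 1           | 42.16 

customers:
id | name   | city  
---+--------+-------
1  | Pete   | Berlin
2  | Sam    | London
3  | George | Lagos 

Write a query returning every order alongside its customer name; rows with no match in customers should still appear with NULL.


LEFT JOIN keeps every row from orders (the left table); where customer_id has no match in customers, the customer columns become NULL. Walk through each order:
  - order 1 (Desk): customer_id=1 -> matches Pete
  - order 2 (Cable): customer_id=2 -> matches Sam
  - order 3 (Camera): customer_id=NULL, no match -> kept with NULL
  - order 4 (Router): customer_id=1 -> matches Pete
All 4 rows appear; 1 has NULL customer.

SQL:
SELECT a.product, b.name AS customer
FROM orders a
LEFT JOIN customers b ON a.customer_id = b.id

Result:
product | customer
--------+---------
Desk    | Pete    
Cable   | Sam     
Camera  | NULL    
Router  | Pete    


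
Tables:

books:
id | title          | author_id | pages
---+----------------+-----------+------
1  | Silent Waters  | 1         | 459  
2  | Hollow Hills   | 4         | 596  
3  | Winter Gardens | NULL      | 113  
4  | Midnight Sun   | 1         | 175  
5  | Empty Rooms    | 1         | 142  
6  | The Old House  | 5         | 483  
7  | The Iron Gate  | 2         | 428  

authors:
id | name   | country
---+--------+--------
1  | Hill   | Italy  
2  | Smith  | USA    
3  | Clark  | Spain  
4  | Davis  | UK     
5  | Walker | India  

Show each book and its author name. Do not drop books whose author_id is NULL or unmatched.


LEFT JOIN keeps every row from books (the left table); where author_id has no match in authors, the author columns become NULL. Walk through each book:
  - book 1 (Silent Waters): author_id=1 -> matches Hill
  - book 2 (Hollow Hills): author_id=4 -> matches Davis
  - book 3 (Winter Gardens): author_id=NULL, no match -> kept with NULL
  - book 4 (Midnight Sun): author_id=1 -> matches Hill
  - book 5 (Empty Rooms): author_id=1 -> matches Hill
  - book 6 (The Old House): author_id=5 -> matches Walker
  - book 7 (The Iron Gate): author_id=2 -> matches Smith
All 7 rows appear; 1 has NULL author.

SQL:
SELECT a.title, b.name AS author
FROM books a
LEFT JOIN authors b ON a.author_id = b.id

Result:
title          | author
---------------+-------
Silent Waters  | Hill  
Hollow Hills   | Davis 
Winter Gardens | NULL  
Midnight Sun   | Hill  
Empty Rooms    | Hill  
The Old House  | Walker
The Iron Gate  | Smith 


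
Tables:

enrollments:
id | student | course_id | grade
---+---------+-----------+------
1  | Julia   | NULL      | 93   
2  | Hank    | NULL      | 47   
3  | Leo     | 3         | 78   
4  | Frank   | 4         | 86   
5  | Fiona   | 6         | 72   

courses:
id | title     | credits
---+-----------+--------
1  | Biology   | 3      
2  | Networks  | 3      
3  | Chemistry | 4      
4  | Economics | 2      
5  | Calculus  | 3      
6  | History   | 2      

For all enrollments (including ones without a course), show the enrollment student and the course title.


LEFT JOIN keeps every row from enrollments (the left table); where course_id has no match in courses, the course columns become NULL. Walk through each enrollment:
  - enrollment 1 (Julia): course_id=NULL, no match -> kept with NULL
  - enrollment 2 (Hank): course_id=NULL, no match -> kept with NULL
  - enrollment 3 (Leo): course_id=3 -> matches Chemistry
  - enrollment 4 (Frank): course_id=4 -> matches Economics
  - enrollment 5 (Fiona): course_id=6 -> matches History
All 5 rows appear; 2 have NULL course.

SQL:
SELECT a.student, b.title AS course
FROM enrollments a
LEFT JOIN courses b ON a.course_id = b.id

Result:
student | course   
--------+----------
Julia   | NULL     
Hank    | NULL     
Leo     | Chemistry
Frank   | Economics
Fiona   | History  


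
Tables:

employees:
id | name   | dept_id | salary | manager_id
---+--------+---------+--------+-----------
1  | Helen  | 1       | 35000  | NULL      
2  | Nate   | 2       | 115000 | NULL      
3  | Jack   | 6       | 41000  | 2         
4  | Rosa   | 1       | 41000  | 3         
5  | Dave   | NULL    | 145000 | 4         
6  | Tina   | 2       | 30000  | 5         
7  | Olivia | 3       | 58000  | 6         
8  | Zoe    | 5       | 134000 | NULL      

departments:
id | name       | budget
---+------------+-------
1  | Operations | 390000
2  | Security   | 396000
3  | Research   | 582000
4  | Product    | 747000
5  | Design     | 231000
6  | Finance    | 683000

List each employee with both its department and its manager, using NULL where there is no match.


Two LEFT JOINs from the same base table employees: one to departments via dept_id, one to employees itself via manager_id. Both are LEFT so every employee is preserved.
Match against departments:
  - employee 1 (Helen): dept_id=1 -> matches Operations
  - employee 2 (Nate): dept_id=2 -> matches Security
  - employee 3 (Jack): dept_id=6 -> matches Finance
  - employee 4 (Rosa): dept_id=1 -> matches Operations
  - employee 5 (Dave): dept_id=NULL, no match -> kept with NULL
  - employee 6 (Tina): dept_id=2 -> matches Security
  - employee 7 (Olivia): dept_id=3 -> matches Research
  - employee 8 (Zoe): dept_id=5 -> matches Design
Match against employees (self):
  - employee 1 (Helen): manager_id=NULL -> NULL
  - employee 2 (Nate): manager_id=NULL -> NULL
  - employee 3 (Jack): manager_id=2 -> Nate
  - employee 4 (Rosa): manager_id=3 -> Jack
  - employee 5 (Dave): manager_id=4 -> Rosa
  - employee 6 (Tina): manager_id=5 -> Dave
  - employee 7 (Olivia): manager_id=6 -> Tina
  - employee 8 (Zoe): manager_id=NULL -> NULL

SQL:
SELECT a.name, b.name AS department, c.name AS manager
FROM employees a
LEFT JOIN departments b ON a.dept_id = b.id
LEFT JOIN employees c ON a.manager_id = c.id

Result:
name   | department | manager
-------+------------+--------
Helen  | Operations | NULL   
Nate   | Security   | NULL   
Jack   | Finance    | Nate   
Rosa   | Operations | Jack   
Dave   | NULL       | Rosa   
Tina   | Security   | Dave   
Olivia | Research   | Tina   
Zoe    | Design     | NULL   


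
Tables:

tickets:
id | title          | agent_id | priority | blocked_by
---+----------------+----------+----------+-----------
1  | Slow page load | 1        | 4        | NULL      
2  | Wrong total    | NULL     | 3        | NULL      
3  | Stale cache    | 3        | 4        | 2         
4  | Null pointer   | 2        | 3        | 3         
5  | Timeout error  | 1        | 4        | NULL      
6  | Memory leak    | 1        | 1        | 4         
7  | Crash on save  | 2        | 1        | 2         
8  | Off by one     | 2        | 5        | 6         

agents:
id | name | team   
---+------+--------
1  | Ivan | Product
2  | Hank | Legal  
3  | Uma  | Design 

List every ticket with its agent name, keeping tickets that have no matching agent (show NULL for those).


LEFT JOIN keeps every row from tickets (the left table); where agent_id has no match in agents, the agent columns become NULL. Walk through each ticket:
  - ticket 1 (Slow page load): agent_id=1 -> matches Ivan
  - ticket 2 (Wrong total): agent_id=NULL, no match -> kept with NULL
  - ticket 3 (Stale cache): agent_id=3 -> matches Uma
  - ticket 4 (Null pointer): agent_id=2 -> matches Hank
  - ticket 5 (Timeout error): agent_id=1 -> matches Ivan
  - ticket 6 (Memory leak): agent_id=1 -> matches Ivan
  - ticket 7 (Crash on save): agent_id=2 -> matches Hank
  - ticket 8 (Off by one): agent_id=2 -> matches Hank
All 8 rows appear; 1 has NULL agent.

SQL:
SELECT a.title, b.name AS agent
FROM tickets a
LEFT JOIN agents b ON a.agent_id = b.id

Result:
title          | agent
---------------+------
Slow page load | Ivan 
Wrong total    | NULL 
Stale cache    | Uma  
Null pointer   | Hank 
Timeout error  | Ivan 
Memory leak    | Ivan 
Crash on save  | Hank 
Off by one     | Hank 


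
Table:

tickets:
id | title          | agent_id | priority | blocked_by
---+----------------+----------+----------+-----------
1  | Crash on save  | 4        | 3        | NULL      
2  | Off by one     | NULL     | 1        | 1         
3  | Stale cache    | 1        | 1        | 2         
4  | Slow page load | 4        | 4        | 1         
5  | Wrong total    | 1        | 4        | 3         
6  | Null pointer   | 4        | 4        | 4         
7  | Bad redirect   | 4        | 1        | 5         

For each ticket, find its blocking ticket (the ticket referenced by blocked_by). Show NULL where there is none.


This is a self-join: tickets is joined to a second copy of itself, matching each row's blocked_by to another row's id. Use LEFT JOIN so rows with blocked_by=NULL are kept.
  - ticket 1 (Crash on save): blocked_by=NULL -> NULL
  - ticket 2 (Off by one): blocked_by=1 -> Crash on save
  - ticket 3 (Stale cache): blocked_by=2 -> Off by one
  - ticket 4 (Slow page load): blocked_by=1 -> Crash on save
  - ticket 5 (Wrong total): blocked_by=3 -> Stale cache
  - ticket 6 (Null pointer): blocked_by=4 -> Slow page load
  - ticket 7 (Bad redirect): blocked_by=5 -> Wrong total

SQL:
SELECT a.title AS item, b.title AS blocked_by
FROM tickets a
LEFT JOIN tickets b ON a.blocked_by = b.id

Result:
item           | blocked_by    
---------------+---------------
Crash on save  | NULL          
Off by one     | Crash on save 
Stale cache    | Off by one    
Slow page load | Crash on save 
Wrong total    | Stale cache   
Null pointer   | Slow page load
Bad redirect   | Wrong total   


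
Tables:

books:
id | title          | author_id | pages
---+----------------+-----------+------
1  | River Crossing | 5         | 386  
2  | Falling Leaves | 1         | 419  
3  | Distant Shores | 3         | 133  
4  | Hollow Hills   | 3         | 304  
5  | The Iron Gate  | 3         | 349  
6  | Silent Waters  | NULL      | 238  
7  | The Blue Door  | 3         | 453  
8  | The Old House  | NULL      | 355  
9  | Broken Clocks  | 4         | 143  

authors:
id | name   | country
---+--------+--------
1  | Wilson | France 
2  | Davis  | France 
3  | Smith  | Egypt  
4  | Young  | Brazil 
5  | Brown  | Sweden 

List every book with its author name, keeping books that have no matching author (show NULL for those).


LEFT JOIN keeps every row from books (the left table); where author_id has no match in authors, the author columns become NULL. Walk through each book:
  - book 1 (River Crossing): author_id=5 -> matches Brown
  - book 2 (Falling Leaves): author_id=1 -> matches Wilson
  - book 3 (Distant Shores): author_id=3 -> matches Smith
  - book 4 (Hollow Hills): author_id=3 -> matches Smith
  - book 5 (The Iron Gate): author_id=3 -> matches Smith
  - book 6 (Silent Waters): author_id=NULL, no match -> kept with NULL
  - book 7 (The Blue Door): author_id=3 -> matches Smith
  - book 8 (The Old House): author_id=NULL, no match -> kept with NULL
  - book 9 (Broken Clocks): author_id=4 -> matches Young
All 9 rows appear; 2 have NULL author.

SQL:
SELECT a.title, b.name AS author
FROM books a
LEFT JOIN authors b ON a.author_id = b.id

Result:
title          | author
---------------+-------
River Crossing | Brown 
Falling Leaves | Wilson
Distant Shores | Smith 
Hollow Hills   | Smith 
The Iron Gate  | Smith 
Silent Waters  | NULL  
The Blue Door  | Smith 
The Old House  | NULL  
Broken Clocks  | Young 


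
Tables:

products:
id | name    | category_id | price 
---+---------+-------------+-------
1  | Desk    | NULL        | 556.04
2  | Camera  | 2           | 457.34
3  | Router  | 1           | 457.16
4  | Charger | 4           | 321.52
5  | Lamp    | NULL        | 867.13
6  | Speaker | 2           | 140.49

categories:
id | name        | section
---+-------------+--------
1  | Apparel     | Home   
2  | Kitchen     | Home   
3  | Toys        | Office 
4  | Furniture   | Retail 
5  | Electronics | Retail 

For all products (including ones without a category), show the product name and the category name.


LEFT JOIN keeps every row from products (the left table); where category_id has no match in categories, the category columns become NULL. Walk through each product:
  - product 1 (Desk): category_id=NULL, no match -> kept with NULL
  - product 2 (Camera): category_id=2 -> matches Kitchen
  - product 3 (Router): category_id=1 -> matches Apparel
  - product 4 (Charger): category_id=4 -> matches Furniture
  - product 5 (Lamp): category_id=NULL, no match -> kept with NULL
  - product 6 (Speaker): category_id=2 -> matches Kitchen
All 6 rows appear; 2 have NULL category.

SQL:
SELECT a.name, b.name AS category
FROM products a
LEFT JOIN categories b ON a.category_id = b.id

Result:
name    | category 
--------+----------
Desk    | NULL     
Camera  | Kitchen  
Router  | Apparel  
Charger | Furniture
Lamp    | NULL     
Speaker | Kitchen  


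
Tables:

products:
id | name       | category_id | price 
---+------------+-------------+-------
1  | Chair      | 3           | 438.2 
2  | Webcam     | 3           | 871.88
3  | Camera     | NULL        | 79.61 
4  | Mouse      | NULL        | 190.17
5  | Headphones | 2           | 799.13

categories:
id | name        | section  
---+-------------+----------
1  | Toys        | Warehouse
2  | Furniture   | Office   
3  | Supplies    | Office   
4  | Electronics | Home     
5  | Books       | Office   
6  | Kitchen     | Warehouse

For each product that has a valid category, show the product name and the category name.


INNER JOIN keeps only products rows whose category_id matches an id in categories. Walk through each product:
  - product 1 (Chair): category_id=3 -> matches Supplies
  - product 2 (Webcam): category_id=3 -> matches Supplies
  - product 3 (Camera): category_id=NULL, no match -> dropped
  - product 4 (Mouse): category_id=NULL, no match -> dropped
  - product 5 (Headphones): category_id=2 -> matches Furniture
So 2 of 5 rows are dropped.

SQL:
SELECT a.name, b.name AS category
FROM products a
INNER JOIN categories b ON a.category_id = b.id

Result:
name       | category 
-----------+----------
Chair      | Supplies 
Webcam     | Supplies 
Headphones | Furniture


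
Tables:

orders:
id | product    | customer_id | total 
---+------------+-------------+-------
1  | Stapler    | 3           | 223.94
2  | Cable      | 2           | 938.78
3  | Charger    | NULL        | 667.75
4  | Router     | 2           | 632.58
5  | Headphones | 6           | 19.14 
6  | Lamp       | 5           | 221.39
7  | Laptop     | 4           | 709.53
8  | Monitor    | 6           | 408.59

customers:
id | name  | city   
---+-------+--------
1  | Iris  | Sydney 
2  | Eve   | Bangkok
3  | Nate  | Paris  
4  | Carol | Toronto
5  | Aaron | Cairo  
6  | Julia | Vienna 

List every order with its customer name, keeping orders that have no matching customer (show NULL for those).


LEFT JOIN keeps every row from orders (the left table); where customer_id has no match in customers, the customer columns become NULL. Walk through each order:
  - order 1 (Stapler): customer_id=3 -> matches Nate
  - order 2 (Cable): customer_id=2 -> matches Eve
  - order 3 (Charger): customer_id=NULL, no match -> kept with NULL
  - order 4 (Router): customer_id=2 -> matches Eve
  - order 5 (Headphones): customer_id=6 -> matches Julia
  - order 6 (Lamp): customer_id=5 -> matches Aaron
  - order 7 (Laptop): customer_id=4 -> matches Carol
  - order 8 (Monitor): customer_id=6 -> matches Julia
All 8 rows appear; 1 has NULL customer.

SQL:
SELECT a.product, b.name AS customer
FROM orders a
LEFT JOIN customers b ON a.customer_id = b.id

Result:
product    | customer
-----------+---------
Stapler    | Nate    
Cable      | Eve     
Charger    | NULL    
Router     | Eve     
Headphones | Julia   
Lamp       | Aaron   
Laptop     | Carol   
Monitor    | Julia   


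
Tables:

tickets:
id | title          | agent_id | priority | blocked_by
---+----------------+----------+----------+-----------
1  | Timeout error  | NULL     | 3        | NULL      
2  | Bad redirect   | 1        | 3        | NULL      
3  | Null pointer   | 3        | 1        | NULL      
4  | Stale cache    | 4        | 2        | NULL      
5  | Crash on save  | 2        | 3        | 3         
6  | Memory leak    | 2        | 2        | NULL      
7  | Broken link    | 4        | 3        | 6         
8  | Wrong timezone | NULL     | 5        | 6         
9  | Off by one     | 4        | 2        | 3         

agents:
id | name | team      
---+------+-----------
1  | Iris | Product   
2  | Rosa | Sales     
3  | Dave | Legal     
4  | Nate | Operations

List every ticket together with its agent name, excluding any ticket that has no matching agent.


INNER JOIN keeps only tickets rows whose agent_id matches an id in agents. Walk through each ticket:
  - ticket 1 (Timeout error): agent_id=NULL, no match -> dropped
  - ticket 2 (Bad redirect): agent_id=1 -> matches Iris
  - ticket 3 (Null pointer): agent_id=3 -> matches Dave
  - ticket 4 (Stale cache): agent_id=4 -> matches Nate
  - ticket 5 (Crash on save): agent_id=2 -> matches Rosa
  - ticket 6 (Memory leak): agent_id=2 -> matches Rosa
  - ticket 7 (Broken link): agent_id=4 -> matches Nate
  - ticket 8 (Wrong timezone): agent_id=NULL, no match -> dropped
  - ticket 9 (Off by one): agent_id=4 -> matches Nate
So 2 of 9 rows are dropped.

SQL:
SELECT a.title, b.name AS agent
FROM tickets a
INNER JOIN agents b ON a.agent_id = b.id

Result:
title         | agent
--------------+------
Bad redirect  | Iris 
Null pointer  | Dave 
Stale cache   | Nate 
Crash on save | Rosa 
Memory leak   | Rosa 
Broken link   | Nate 
Off by one    | Nate 


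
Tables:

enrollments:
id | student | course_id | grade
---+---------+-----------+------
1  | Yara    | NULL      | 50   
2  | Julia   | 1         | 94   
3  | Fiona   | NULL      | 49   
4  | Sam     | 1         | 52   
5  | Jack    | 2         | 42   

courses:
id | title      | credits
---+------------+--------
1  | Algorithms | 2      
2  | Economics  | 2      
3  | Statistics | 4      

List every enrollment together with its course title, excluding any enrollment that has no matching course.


INNER JOIN keeps only enrollments rows whose course_id matches an id in courses. Walk through each enrollment:
  - enrollment 1 (Yara): course_id=NULL, no match -> dropped
  - enrollment 2 (Julia): course_id=1 -> matches Algorithms
  - enrollment 3 (Fiona): course_id=NULL, no match -> dropped
  - enrollment 4 (Sam): course_id=1 -> matches Algorithms
  - enrollment 5 (Jack): course_id=2 -> matches Economics
So 2 of 5 rows are dropped.

SQL:
SELECT a.student, b.title AS course
FROM enrollments a
INNER JOIN courses b ON a.course_id = b.id

Result:
student | course    
--------+-----------
Julia   | Algorithms
Sam     | Algorithms
Jack    | Economics 


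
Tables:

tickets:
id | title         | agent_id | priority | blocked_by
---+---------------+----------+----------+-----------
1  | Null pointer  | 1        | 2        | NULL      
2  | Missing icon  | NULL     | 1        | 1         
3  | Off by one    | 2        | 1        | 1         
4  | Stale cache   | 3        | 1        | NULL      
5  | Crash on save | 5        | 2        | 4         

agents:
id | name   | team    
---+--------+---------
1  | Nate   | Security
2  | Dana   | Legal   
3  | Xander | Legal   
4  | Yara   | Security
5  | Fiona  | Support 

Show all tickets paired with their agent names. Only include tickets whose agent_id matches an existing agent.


INNER JOIN keeps only tickets rows whose agent_id matches an id in agents. Walk through each ticket:
  - ticket 1 (Null pointer): agent_id=1 -> matches Nate
  - ticket 2 (Missing icon): agent_id=NULL, no match -> dropped
  - ticket 3 (Off by one): agent_id=2 -> matches Dana
  - ticket 4 (Stale cache): agent_id=3 -> matches Xander
  - ticket 5 (Crash on save): agent_id=5 -> matches Fiona
So 1 of 5 rows is dropped.

SQL:
SELECT a.title, b.name AS agent
FROM tickets a
INNER JOIN agents b ON a.agent_id = b.id

Result:
title         | agent 
--------------+-------
Null pointer  | Nate  
Off by one    | Dana  
Stale cache   | Xander
Crash on save | Fiona 


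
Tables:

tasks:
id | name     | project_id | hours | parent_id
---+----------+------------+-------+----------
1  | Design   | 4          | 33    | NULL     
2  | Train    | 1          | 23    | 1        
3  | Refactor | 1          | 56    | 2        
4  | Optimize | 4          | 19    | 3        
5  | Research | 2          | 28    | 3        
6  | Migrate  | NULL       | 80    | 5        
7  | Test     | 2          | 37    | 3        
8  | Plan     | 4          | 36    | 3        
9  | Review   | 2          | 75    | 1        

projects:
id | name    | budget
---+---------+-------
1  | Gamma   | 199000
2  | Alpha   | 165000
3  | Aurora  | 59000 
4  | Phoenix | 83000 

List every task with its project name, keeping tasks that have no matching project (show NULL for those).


LEFT JOIN keeps every row from tasks (the left table); where project_id has no match in projects, the project columns become NULL. Walk through each task:
  - task 1 (Design): project_id=4 -> matches Phoenix
  - task 2 (Train): project_id=1 -> matches Gamma
  - task 3 (Refactor): project_id=1 -> matches Gamma
  - task 4 (Optimize): project_id=4 -> matches Phoenix
  - task 5 (Research): project_id=2 -> matches Alpha
  - task 6 (Migrate): project_id=NULL, no match -> kept with NULL
  - task 7 (Test): project_id=2 -> matches Alpha
  - task 8 (Plan): project_id=4 -> matches Phoenix
  - task 9 (Review): project_id=2 -> matches Alpha
All 9 rows appear; 1 has NULL project.

SQL:
SELECT a.name, b.name AS project
FROM tasks a
LEFT JOIN projects b ON a.project_id = b.id

Result:
name     | project
---------+--------
Design   | Phoenix
Train    | Gamma  
Refactor | Gamma  
Optimize | Phoenix
Research | Alpha  
Migrate  | NULL   
Test     | Alpha  
Plan     | Phoenix
Review   | Alpha  


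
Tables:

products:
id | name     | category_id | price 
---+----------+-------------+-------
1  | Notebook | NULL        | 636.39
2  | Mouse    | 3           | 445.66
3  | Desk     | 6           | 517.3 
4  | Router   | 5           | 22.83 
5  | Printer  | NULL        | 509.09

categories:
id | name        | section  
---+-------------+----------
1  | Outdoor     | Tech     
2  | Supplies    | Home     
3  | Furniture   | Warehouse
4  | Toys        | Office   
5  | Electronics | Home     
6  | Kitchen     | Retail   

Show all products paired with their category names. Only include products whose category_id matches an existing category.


INNER JOIN keeps only products rows whose category_id matches an id in categories. Walk through each product:
  - product 1 (Notebook): category_id=NULL, no match -> dropped
  - product 2 (Mouse): category_id=3 -> matches Furniture
  - product 3 (Desk): category_id=6 -> matches Kitchen
  - product 4 (Router): category_id=5 -> matches Electronics
  - product 5 (Printer): category_id=NULL, no match -> dropped
So 2 of 5 rows are dropped.

SQL:
SELECT a.name, b.name AS category
FROM products a
INNER JOIN categories b ON a.category_id = b.id

Result:
name   | category   
-------+------------
Mouse  | Furniture  
Desk   | Kitchen    
Router | Electronics


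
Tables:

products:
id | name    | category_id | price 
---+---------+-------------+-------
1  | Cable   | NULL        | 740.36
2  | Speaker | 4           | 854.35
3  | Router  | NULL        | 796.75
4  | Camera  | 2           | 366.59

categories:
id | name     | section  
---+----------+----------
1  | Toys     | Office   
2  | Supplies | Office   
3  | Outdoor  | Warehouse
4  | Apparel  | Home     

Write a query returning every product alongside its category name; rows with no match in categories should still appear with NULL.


LEFT JOIN keeps every row from products (the left table); where category_id has no match in categories, the category columns become NULL. Walk through each product:
  - product 1 (Cable): category_id=NULL, no match -> kept with NULL
  - product 2 (Speaker): category_id=4 -> matches Apparel
  - product 3 (Router): category_id=NULL, no match -> kept with NULL
  - product 4 (Camera): category_id=2 -> matches Supplies
All 4 rows appear; 2 have NULL category.

SQL:
SELECT a.name, b.name AS category
FROM products a
LEFT JOIN categories b ON a.category_id = b.id

Result:
name    | category
--------+---------
Cable   | NULL    
Speaker | Apparel 
Router  | NULL    
Camera  | Supplies


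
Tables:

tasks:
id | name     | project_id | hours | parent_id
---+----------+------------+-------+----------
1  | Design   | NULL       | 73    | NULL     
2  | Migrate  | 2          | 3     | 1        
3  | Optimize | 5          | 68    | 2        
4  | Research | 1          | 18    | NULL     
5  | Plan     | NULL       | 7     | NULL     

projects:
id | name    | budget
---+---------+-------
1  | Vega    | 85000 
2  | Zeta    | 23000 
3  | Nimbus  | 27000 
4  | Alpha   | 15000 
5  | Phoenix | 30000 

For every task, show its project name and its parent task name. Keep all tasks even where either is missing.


Two LEFT JOINs from the same base table tasks: one to projects via project_id, one to tasks itself via parent_id. Both are LEFT so every task is preserved.
Match against projects:
  - task 1 (Design): project_id=NULL, no match -> kept with NULL
  - task 2 (Migrate): project_id=2 -> matches Zeta
  - task 3 (Optimize): project_id=5 -> matches Phoenix
  - task 4 (Research): project_id=1 -> matches Vega
  - task 5 (Plan): project_id=NULL, no match -> kept with NULL
Match against tasks (self):
  - task 1 (Design): parent_id=NULL -> NULL
  - task 2 (Migrate): parent_id=1 -> Design
  - task 3 (Optimize): parent_id=2 -> Migrate
  - task 4 (Research): parent_id=NULL -> NULL
  - task 5 (Plan): parent_id=NULL -> NULL

SQL:
SELECT a.name, b.name AS project, c.name AS parent
FROM tasks a
LEFT JOIN projects b ON a.project_id = b.id
LEFT JOIN tasks c ON a.parent_id = c.id

Result:
name     | project | parent 
---------+---------+--------
Design   | NULL    | NULL   
Migrate  | Zeta    | Design 
Optimize | Phoenix | Migrate
Research | Vega    | NULL   
Plan     | NULL    | NULL   


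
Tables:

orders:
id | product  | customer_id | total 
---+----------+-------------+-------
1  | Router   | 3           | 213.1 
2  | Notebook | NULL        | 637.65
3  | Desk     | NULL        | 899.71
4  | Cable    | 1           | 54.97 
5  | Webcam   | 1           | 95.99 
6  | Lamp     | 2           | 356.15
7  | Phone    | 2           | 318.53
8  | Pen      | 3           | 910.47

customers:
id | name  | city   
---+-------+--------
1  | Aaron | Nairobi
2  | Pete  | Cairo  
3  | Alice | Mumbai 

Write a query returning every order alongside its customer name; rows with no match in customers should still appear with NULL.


LEFT JOIN keeps every row from orders (the left table); where customer_id has no match in customers, the customer columns become NULL. Walk through each order:
  - order 1 (Router): customer_id=3 -> matches Alice
  - order 2 (Notebook): customer_id=NULL, no match -> kept with NULL
  - order 3 (Desk): customer_id=NULL, no match -> kept with NULL
  - order 4 (Cable): customer_id=1 -> matches Aaron
  - order 5 (Webcam): customer_id=1 -> matches Aaron
  - order 6 (Lamp): customer_id=2 -> matches Pete
  - order 7 (Phone): customer_id=2 -> matches Pete
  - order 8 (Pen): customer_id=3 -> matches Alice
All 8 rows appear; 2 have NULL customer.

SQL:
SELECT a.product, b.name AS customer
FROM orders a
LEFT JOIN customers b ON a.customer_id = b.id

Result:
product  | customer
---------+---------
Router   | Alice   
Notebook | NULL    
Desk     | NULL    
Cable    | Aaron   
Webcam   | Aaron   
Lamp     | Pete    
Phone    | Pete    
Pen      | Alice   


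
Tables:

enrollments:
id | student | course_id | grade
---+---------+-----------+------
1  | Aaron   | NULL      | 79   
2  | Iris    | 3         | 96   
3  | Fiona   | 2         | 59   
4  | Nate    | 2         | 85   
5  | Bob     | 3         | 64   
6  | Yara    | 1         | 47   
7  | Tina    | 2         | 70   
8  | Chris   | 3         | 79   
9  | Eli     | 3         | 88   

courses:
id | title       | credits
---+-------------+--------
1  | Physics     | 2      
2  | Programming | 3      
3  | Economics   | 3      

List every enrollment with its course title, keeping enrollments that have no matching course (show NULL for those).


LEFT JOIN keeps every row from enrollments (the left table); where course_id has no match in courses, the course columns become NULL. Walk through each enrollment:
  - enrollment 1 (Aaron): course_id=NULL, no match -> kept with NULL
  - enrollment 2 (Iris): course_id=3 -> matches Economics
  - enrollment 3 (Fiona): course_id=2 -> matches Programming
  - enrollment 4 (Nate): course_id=2 -> matches Programming
  - enrollment 5 (Bob): course_id=3 -> matches Economics
  - enrollment 6 (Yara): course_id=1 -> matches Physics
  - enrollment 7 (Tina): course_id=2 -> matches Programming
  - enrollment 8 (Chris): course_id=3 -> matches Economics
  - enrollment 9 (Eli): course_id=3 -> matches Economics
All 9 rows appear; 1 has NULL course.

SQL:
SELECT a.student, b.title AS course
FROM enrollments a
LEFT JOIN courses b ON a.course_id = b.id

Result:
student | course     
--------+------------
Aaron   | NULL       
Iris    | Economics  
Fiona   | Programming
Nate    | Programming
Bob     | Economics  
Yara    | Physics    
Tina    | Programming
Chris   | Economics  
Eli     | Economics  


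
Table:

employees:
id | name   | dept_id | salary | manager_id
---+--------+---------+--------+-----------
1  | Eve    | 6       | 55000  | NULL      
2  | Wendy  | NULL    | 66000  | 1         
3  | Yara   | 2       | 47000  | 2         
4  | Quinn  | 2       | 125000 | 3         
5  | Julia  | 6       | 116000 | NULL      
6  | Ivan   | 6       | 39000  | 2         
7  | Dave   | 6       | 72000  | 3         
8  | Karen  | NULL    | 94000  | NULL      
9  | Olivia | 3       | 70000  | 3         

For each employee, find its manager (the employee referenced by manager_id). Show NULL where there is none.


This is a self-join: employees is joined to a second copy of itself, matching each row's manager_id to another row's id. Use LEFT JOIN so rows with manager_id=NULL are kept.
  - employee 1 (Eve): manager_id=NULL -> NULL
  - employee 2 (Wendy): manager_id=1 -> Eve
  - employee 3 (Yara): manager_id=2 -> Wendy
  - employee 4 (Quinn): manager_id=3 -> Yara
  - employee 5 (Julia): manager_id=NULL -> NULL
  - employee 6 (Ivan): manager_id=2 -> Wendy
  - employee 7 (Dave): manager_id=3 -> Yara
  - employee 8 (Karen): manager_id=NULL -> NULL
  - employee 9 (Olivia): manager_id=3 -> Yara

SQL:
SELECT a.name AS item, b.name AS manager
FROM employees a
LEFT JOIN employees b ON a.manager_id = b.id

Result:
item   | manager
-------+--------
Eve    | NULL   
Wendy  | Eve    
Yara   | Wendy  
Quinn  | Yara   
Julia  | NULL   
Ivan   | Wendy  
Dave   | Yara   
Karen  | NULL   
Olivia | Yara   


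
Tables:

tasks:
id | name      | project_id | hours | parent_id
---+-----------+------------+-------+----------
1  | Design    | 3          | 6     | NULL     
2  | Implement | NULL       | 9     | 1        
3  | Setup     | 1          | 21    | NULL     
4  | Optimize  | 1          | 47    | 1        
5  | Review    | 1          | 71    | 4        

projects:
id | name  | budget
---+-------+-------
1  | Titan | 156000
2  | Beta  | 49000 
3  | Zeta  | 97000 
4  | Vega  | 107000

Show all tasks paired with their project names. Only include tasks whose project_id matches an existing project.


INNER JOIN keeps only tasks rows whose project_id matches an id in projects. Walk through each task:
  - task 1 (Design): project_id=3 -> matches Zeta
  - task 2 (Implement): project_id=NULL, no match -> dropped
  - task 3 (Setup): project_id=1 -> matches Titan
  - task 4 (Optimize): project_id=1 -> matches Titan
  - task 5 (Review): project_id=1 -> matches Titan
So 1 of 5 rows is dropped.

SQL:
SELECT a.name, b.name AS project
FROM tasks a
INNER JOIN projects b ON a.project_id = b.id

Result:
name     | project
---------+--------
Design   | Zeta   
Setup    | Titan  
Optimize | Titan  
Review   | Titan  


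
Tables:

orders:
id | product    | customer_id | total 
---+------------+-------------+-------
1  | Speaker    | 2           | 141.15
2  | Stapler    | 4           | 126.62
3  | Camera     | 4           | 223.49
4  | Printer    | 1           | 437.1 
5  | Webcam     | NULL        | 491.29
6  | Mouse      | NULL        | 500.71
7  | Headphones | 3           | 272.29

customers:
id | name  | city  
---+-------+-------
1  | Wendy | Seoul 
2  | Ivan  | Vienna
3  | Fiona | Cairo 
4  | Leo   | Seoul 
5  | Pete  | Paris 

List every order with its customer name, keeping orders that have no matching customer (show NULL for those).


LEFT JOIN keeps every row from orders (the left table); where customer_id has no match in customers, the customer columns become NULL. Walk through each order:
  - order 1 (Speaker): customer_id=2 -> matches Ivan
  - order 2 (Stapler): customer_id=4 -> matches Leo
  - order 3 (Camera): customer_id=4 -> matches Leo
  - order 4 (Printer): customer_id=1 -> matches Wendy
  - order 5 (Webcam): customer_id=NULL, no match -> kept with NULL
  - order 6 (Mouse): customer_id=NULL, no match -> kept with NULL
  - order 7 (Headphones): customer_id=3 -> matches Fiona
All 7 rows appear; 2 have NULL customer.

SQL:
SELECT a.product, b.name AS customer
FROM orders a
LEFT JOIN customers b ON a.customer_id = b.id

Result:
product    | customer
-----------+---------
Speaker    | Ivan    
Stapler    | Leo     
Camera     | Leo     
Printer    | Wendy   
Webcam     | NULL    
Mouse      | NULL    
Headphones | Fiona   


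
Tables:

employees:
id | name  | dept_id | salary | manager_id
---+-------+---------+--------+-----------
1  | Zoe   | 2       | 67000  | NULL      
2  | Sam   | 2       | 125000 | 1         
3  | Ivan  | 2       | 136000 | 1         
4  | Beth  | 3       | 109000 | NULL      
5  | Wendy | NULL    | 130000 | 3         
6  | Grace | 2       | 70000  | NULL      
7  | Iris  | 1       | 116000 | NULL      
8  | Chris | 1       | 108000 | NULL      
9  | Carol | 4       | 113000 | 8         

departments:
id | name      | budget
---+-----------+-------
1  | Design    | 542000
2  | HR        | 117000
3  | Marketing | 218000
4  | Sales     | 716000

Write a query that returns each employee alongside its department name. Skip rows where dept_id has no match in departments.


INNER JOIN keeps only employees rows whose dept_id matches an id in departments. Walk through each employee:
  - employee 1 (Zoe): dept_id=2 -> matches HR
  - employee 2 (Sam): dept_id=2 -> matches HR
  - employee 3 (Ivan): dept_id=2 -> matches HR
  - employee 4 (Beth): dept_id=3 -> matches Marketing
  - employee 5 (Wendy): dept_id=NULL, no match -> dropped
  - employee 6 (Grace): dept_id=2 -> matches HR
  - employee 7 (Iris): dept_id=1 -> matches Design
  - employee 8 (Chris): dept_id=1 -> matches Design
  - employee 9 (Carol): dept_id=4 -> matches Sales
So 1 of 9 rows is dropped.

SQL:
SELECT a.name, b.name AS department
FROM employees a
INNER JOIN departments b ON a.dept_id = b.id

Result:
name  | department
------+-----------
Zoe   | HR        
Sam   | HR        
Ivan  | HR        
Beth  | Marketing 
Grace | HR        
Iris  | Design    
Chris | Design    
Carol | Sales     


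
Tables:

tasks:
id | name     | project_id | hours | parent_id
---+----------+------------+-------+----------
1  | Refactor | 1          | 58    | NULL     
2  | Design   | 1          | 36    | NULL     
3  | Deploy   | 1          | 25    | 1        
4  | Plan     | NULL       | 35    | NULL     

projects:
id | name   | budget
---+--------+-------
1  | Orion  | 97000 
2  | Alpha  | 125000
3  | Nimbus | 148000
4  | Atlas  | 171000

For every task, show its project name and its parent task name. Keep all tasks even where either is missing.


Two LEFT JOINs from the same base table tasks: one to projects via project_id, one to tasks itself via parent_id. Both are LEFT so every task is preserved.
Match against projects:
  - task 1 (Refactor): project_id=1 -> matches Orion
  - task 2 (Design): project_id=1 -> matches Orion
  - task 3 (Deploy): project_id=1 -> matches Orion
  - task 4 (Plan): project_id=NULL, no match -> kept with NULL
Match against tasks (self):
  - task 1 (Refactor): parent_id=NULL -> NULL
  - task 2 (Design): parent_id=NULL -> NULL
  - task 3 (Deploy): parent_id=1 -> Refactor
  - task 4 (Plan): parent_id=NULL -> NULL

SQL:
SELECT a.name, b.name AS project, c.name AS parent
FROM tasks a
LEFT JOIN projects b ON a.project_id = b.id
LEFT JOIN tasks c ON a.parent_id = c.id

Result:
name     | project | parent  
---------+---------+---------
Refactor | Orion   | NULL    
Design   | Orion   | NULL    
Deploy   | Orion   | Refactor
Plan     | NULL    | NULL    
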